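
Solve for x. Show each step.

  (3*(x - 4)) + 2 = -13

Step 1. [(3*(x - 4)) + 2 = -13] 2 comes off first (subtract 2) ⇒ sub: 3*(x - 4) = -15.
Step 2. [3*(x - 4) = -15] divide by the outer 3. So div: x - 4 = -5.
Step 3. [x - 4 = -5] the outer -4 inverts by adding 4 ⇒ sub: x = -1.

Answer: x ∈ {-1}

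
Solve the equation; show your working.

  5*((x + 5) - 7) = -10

Step 1. [5*((x + 5) - 7) = -10] LHS = 5·(…); ÷5 both sides, so div: (x + 5) - 7 = -2.
Step 2. [(x + 5) - 7 = -2] peel the -7: add 7 from each side, so sub: x + 5 = 5.
Step 3. [x + 5 = 5] 5 comes off first (subtract 5). So sub: x = 0.

Answer: x ∈ {0}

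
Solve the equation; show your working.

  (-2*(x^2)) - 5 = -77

Step 1. [(-2*(x^2)) - 5 = -77] add 5: x sits inside (… - 5) ⇒ sub: -2*(x^2) = -72.
Step 2. [-2*(x^2) = -72] divide by the outer -2, so div: x^2 = 36.
Step 3. [x^2 = 36] 36 ≥ 0, LHS is (·)² — take ±√, so sqrt: x = 6 or -6.

Answer: x ∈ {-6, 6}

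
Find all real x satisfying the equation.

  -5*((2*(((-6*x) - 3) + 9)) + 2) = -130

Step 1. [-5*((2*(((-6*x) - 3) + 9)) + 2) = -130] LHS = -5·(…); ÷-5 both sides ⇒ div: (2*(((-6*x) - 3) + 9)) + 2 = 26.
Step 2. [(2*(((-6*x) - 3) + 9)) + 2 = 26] peel the +2: subtract 2 from each side. So sub: 2*(((-6*x) - 3) + 9) = 24.
Step 3. [2*(((-6*x) - 3) + 9) = 24] divide by the outer 2, so div: ((-6*x) - 3) + 9 = 12.
Step 4. [((-6*x) - 3) + 9 = 12] the outer +9 inverts by subtracting 9. So sub: (-6*x) - 3 = 3.
Step 5. [(-6*x) - 3 = 3] -3 is outermost — add 3 both sides. So sub: -6*x = 6.
Step 6. [-6*x = 6] leading coefficient -6: divide by -6 ⇒ div: x = -1.

Answer: x ∈ {-1}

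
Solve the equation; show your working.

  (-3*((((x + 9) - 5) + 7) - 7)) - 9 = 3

Step 1. [(-3*((((x + 9) - 5) + 7) - 7)) - 9 = 3] -3 | LHS and -3 | 3: pull -3 out. So factor: ((((x + 9) - 5) + 7) - 7) + 3 = -1.
Step 2. [((((x + 9) - 5) + 7) - 7) + 3 = -1] subtract 3: x sits inside (… + 3) ⇒ sub: (((x + 9) - 5) + 7) - 7 = -4.
Step 3. [(((x + 9) - 5) + 7) - 7 = -4] -7 is outermost — add 7 both sides ⇒ sub: ((x + 9) - 5) + 7 = 3.
Step 4. [((x + 9) - 5) + 7 = 3] peel the +7: subtract 7 from each side, so sub: (x + 9) - 5 = -4.
Step 5. [(x + 9) - 5 = -4] peel the -5: add 5 from each side. So sub: x + 9 = 1.
Step 6. [x + 9 = 1] the outer +9 inverts by subtracting 9 ⇒ sub: x = -8.

Answer: x ∈ {-8}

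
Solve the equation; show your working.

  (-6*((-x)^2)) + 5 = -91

Step 1. [(-6*((-x)^2)) + 5 = -91] peel the +5: subtract 5 from each side ⇒ sub: -6*((-x)^2) = -96.
Step 2. [-6*((-x)^2) = -96] -6 out front; divide by -6. So div: (-x)^2 = 16.
Step 3. [(-x)^2 = 16] √ both sides: 16 ≥ 0 gives two branches. So sqrt: -x = 4 or -4.
Step 4. [-x = 4 or -4] LHS negated; negate both sides, so neg: x = -4 or 4.

Answer: x ∈ {-4, 4}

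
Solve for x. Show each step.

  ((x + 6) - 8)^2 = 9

Step 1. [((x + 6) - 8)^2 = 9] √ both sides: 9 ≥ 0 gives two branches. So sqrt: (x + 6) - 8 = 3 or -3.
Step 2. [(x + 6) - 8 = 3 or -3] 8 comes off first (add 8), so sub: x + 6 = 11 or 5.
Step 3. [x + 6 = 11 or 5] +6 is outermost — subtract 6 both sides ⇒ sub: x = 5 or -1.

Answer: x ∈ {-1, 5}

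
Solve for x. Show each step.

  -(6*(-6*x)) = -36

Step 1. [-(6*(-6*x)) = -36] flip signs both sides, so neg: 6*(-6*x) = 36.
Step 2. [6*(-6*x) = 36] divide by the outer 6 ⇒ div: -6*x = 6.
Step 3. [-6*x = 6] leading coefficient -6: divide by -6. So div: x = -1.

Answer: x ∈ {-1}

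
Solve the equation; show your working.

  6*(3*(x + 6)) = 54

Step 1. [6*(3*(x + 6)) = 54] LHS = 6·(…); ÷6 both sides, so div: 3*(x + 6) = 9.
Step 2. [3*(x + 6) = 9] LHS = 3·(…); ÷3 both sides ⇒ div: x + 6 = 3.
Step 3. [x + 6 = 3] 6 comes off first (subtract 6), so sub: x = -3.

Answer: x ∈ {-3}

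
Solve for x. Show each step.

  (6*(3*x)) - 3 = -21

Step 1. [(6*(3*x)) - 3 = -21] -3 is outermost — add 3 both sides ⇒ sub: 6*(3*x) = -18.
Step 2. [6*(3*x) = -18] divide by the outer 6 ⇒ div: 3*x = -3.
Step 3. [3*x = -3] 3·(inner) — divide through by 3, so div: x = -1.

Answer: x ∈ {-1}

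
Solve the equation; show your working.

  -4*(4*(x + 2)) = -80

Step 1. [-4*(4*(x + 2)) = -80] leading coefficient -4: divide by -4 ⇒ div: 4*(x + 2) = 20.
Step 2. [4*(x + 2) = 20] 4 out front; divide by 4, so div: x + 2 = 5.
Step 3. [x + 2 = 5] the outer +2 inverts by subtracting 2. So sub: x = 3.

Answer: x ∈ {3}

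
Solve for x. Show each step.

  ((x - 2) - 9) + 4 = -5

Step 1. [((x - 2) - 9) + 4 = -5] 4 comes off first (subtract 4), so sub: (x - 2) - 9 = -9.
Step 2. [(x - 2) - 9 = -9] 9 comes off first (add 9), so sub: x - 2 = 0.
Step 3. [x - 2 = 0] 2 comes off first (add 2) ⇒ sub: x = 2.

Answer: x ∈ {2}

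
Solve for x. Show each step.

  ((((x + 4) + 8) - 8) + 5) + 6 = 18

Step 1. [((((x + 4) + 8) - 8) + 5) + 6 = 18] subtract 6: x sits inside (… + 6) ⇒ sub: (((x + 4) + 8) - 8) + 5 = 12.
Step 2. [(((x + 4) + 8) - 8) + 5 = 12] 5 comes off first (subtract 5), so sub: ((x + 4) + 8) - 8 = 7.
Step 3. [((x + 4) + 8) - 8 = 7] 8 comes off first (add 8), so sub: (x + 4) + 8 = 15.
Step 4. [(x + 4) + 8 = 15] +8 is outermost — subtract 8 both sides, so sub: x + 4 = 7.
Step 5. [x + 4 = 7] subtract 4: x sits inside (… + 4), so sub: x = 3.

Answer: x ∈ {3}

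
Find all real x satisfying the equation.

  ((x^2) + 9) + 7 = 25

Step 1. [((x^2) + 9) + 7 = 25] +7 is outermost — subtract 7 both sides. So sub: (x^2) + 9 = 18.
Step 2. [(x^2) + 9 = 18] peel the +9: subtract 9 from each side. So sub: x^2 = 9.
Step 3. [x^2 = 9] LHS squared, RHS 9 ≥ 0: apply √ (±) ⇒ sqrt: x = 3 or -3.

Answer: x ∈ {-3, 3}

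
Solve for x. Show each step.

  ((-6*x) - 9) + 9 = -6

Step 1. [((-6*x) - 9) + 9 = -6] 9 comes off first (subtract 9). So sub: (-6*x) - 9 = -15.
Step 2. [(-6*x) - 9 = -15] add 9: x sits inside (… - 9). So sub: -6*x = -6.
Step 3. [-6*x = -6] leading coefficient -6: divide by -6 ⇒ div: x = 1.

Answer: x ∈ {1}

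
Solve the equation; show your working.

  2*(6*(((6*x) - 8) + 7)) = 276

Step 1. [2*(6*(((6*x) - 8) + 7)) = 276] 2·(inner) — divide through by 2, so div: 6*(((6*x) - 8) + 7) = 138.
Step 2. [6*(((6*x) - 8) + 7) = 138] 6·(inner) — divide through by 6 ⇒ div: ((6*x) - 8) + 7 = 23.
Step 3. [((6*x) - 8) + 7 = 23] +7 is outermost — subtract 7 both sides. So sub: (6*x) - 8 = 16.
Step 4. [(6*x) - 8 = 16] the outer -8 inverts by adding 8 ⇒ sub: 6*x = 24.
Step 5. [6*x = 24] 6 out front; divide by 6 ⇒ div: x = 4.

Answer: x ∈ {4}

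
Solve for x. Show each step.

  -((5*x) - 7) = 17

Step 1. [-((5*x) - 7) = 17] leading − — multiply by −1 ⇒ neg: (5*x) - 7 = -17.
Step 2. [(5*x) - 7 = -17] -7 is outermost — add 7 both sides, so sub: 5*x = -10.
Step 3. [5*x = -10] 5·(inner) — divide through by 5. So div: x = -2.

Answer: x ∈ {-2}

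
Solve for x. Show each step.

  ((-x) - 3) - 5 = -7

Step 1. [((-x) - 3) - 5 = -7] -5 is outermost — add 5 both sides ⇒ sub: (-x) - 3 = -2.
Step 2. [(-x) - 3 = -2] add 3: x sits inside (… - 3) ⇒ sub: -x = 1.
Step 3. [-x = 1] flip signs both sides ⇒ neg: x = -1.

Answer: x ∈ {-1}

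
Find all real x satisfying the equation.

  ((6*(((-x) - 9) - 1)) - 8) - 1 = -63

Step 1. [((6*(((-x) - 9) - 1)) - 8) - 1 = -63] -1 is outermost — add 1 both sides. So sub: (6*(((-x) - 9) - 1)) - 8 = -62.
Step 2. [(6*(((-x) - 9) - 1)) - 8 = -62] -8 is outermost — add 8 both sides. So sub: 6*(((-x) - 9) - 1) = -54.
Step 3. [6*(((-x) - 9) - 1) = -54] LHS = 6·(…); ÷6 both sides. So div: ((-x) - 9) - 1 = -9.
Step 4. [((-x) - 9) - 1 = -9] add 1: x sits inside (… - 1) ⇒ sub: (-x) - 9 = -8.
Step 5. [(-x) - 9 = -8] peel the -9: add 9 from each side ⇒ sub: -x = 1.
Step 6. [-x = 1] flip signs both sides, so neg: x = -1.

Answer: x ∈ {-1}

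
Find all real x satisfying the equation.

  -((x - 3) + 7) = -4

Step 1. [-((x - 3) + 7) = -4] leading − — multiply by −1, so neg: (x - 3) + 7 = 4.
Step 2. [(x - 3) + 7 = 4] +7 is outermost — subtract 7 both sides, so sub: x - 3 = -3.
Step 3. [x - 3 = -3] peel the -3: add 3 from each side ⇒ sub: x = 0.

Answer: x ∈ {0}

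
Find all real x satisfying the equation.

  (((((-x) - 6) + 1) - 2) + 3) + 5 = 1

Step 1. [(((((-x) - 6) + 1) - 2) + 3) + 5 = 1] peel the +5: subtract 5 from each side ⇒ sub: ((((-x) - 6) + 1) - 2) + 3 = -4.
Step 2. [((((-x) - 6) + 1) - 2) + 3 = -4] subtract 3: x sits inside (… + 3), so sub: (((-x) - 6) + 1) - 2 = -7.
Step 3. [(((-x) - 6) + 1) - 2 = -7] 2 comes off first (add 2). So sub: ((-x) - 6) + 1 = -5.
Step 4. [((-x) - 6) + 1 = -5] +1 is outermost — subtract 1 both sides. So sub: (-x) - 6 = -6.
Step 5. [(-x) - 6 = -6] the outer -6 inverts by adding 6, so sub: -x = 0.
Step 6. [-x = 0] leading − — multiply by −1 ⇒ neg: x = 0.

Answer: x ∈ {0}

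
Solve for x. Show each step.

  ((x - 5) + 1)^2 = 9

Step 1. [((x - 5) + 1)^2 = 9] 9 ≥ 0, LHS is (·)² — take ±√ ⇒ sqrt: (x - 5) + 1 = 3 or -3.
Step 2. [(x - 5) + 1 = 3 or -3] subtract 1: x sits inside (… + 1) ⇒ sub: x - 5 = 2 or -4.
Step 3. [x - 5 = 2 or -4] -5 is outermost — add 5 both sides ⇒ sub: x = 7 or 1.

Answer: x ∈ {1, 7}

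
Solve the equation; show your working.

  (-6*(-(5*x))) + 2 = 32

Step 1. [(-6*(-(5*x))) + 2 = 32] peel the +2: subtract 2 from each side ⇒ sub: -6*(-(5*x)) = 30.
Step 2. [-6*(-(5*x)) = 30] leading coefficient -6: divide by -6. So div: -(5*x) = -5.
Step 3. [-(5*x) = -5] leading − — multiply by −1 ⇒ neg: 5*x = 5.
Step 4. [5*x = 5] divide by the outer 5, so div: x = 1.

Answer: x ∈ {1}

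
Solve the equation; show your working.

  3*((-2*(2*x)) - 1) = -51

Step 1. [3*((-2*(2*x)) - 1) = -51] 3 out front; divide by 3, so div: (-2*(2*x)) - 1 = -17.
Step 2. [(-2*(2*x)) - 1 = -17] the outer -1 inverts by adding 1 ⇒ sub: -2*(2*x) = -16.
Step 3. [-2*(2*x) = -16] divide by the outer -2 ⇒ div: 2*x = 8.
Step 4. [2*x = 8] LHS = 2·(…); ÷2 both sides, so div: x = 4.

Answer: x ∈ {4}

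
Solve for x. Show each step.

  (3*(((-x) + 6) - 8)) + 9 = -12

Step 1. [(3*(((-x) + 6) - 8)) + 9 = -12] 3 divides every term; factor it out ⇒ factor: (((-x) + 6) - 8) + 3 = -4.
Step 2. [(((-x) + 6) - 8) + 3 = -4] the outer +3 inverts by subtracting 3, so sub: ((-x) + 6) - 8 = -7.
Step 3. [((-x) + 6) - 8 = -7] -8 is outermost — add 8 both sides, so sub: (-x) + 6 = 1.
Step 4. [(-x) + 6 = 1] the outer +6 inverts by subtracting 6 ⇒ sub: -x = -5.
Step 5. [-x = -5] LHS negated; negate both sides ⇒ neg: x = 5.

Answer: x ∈ {5}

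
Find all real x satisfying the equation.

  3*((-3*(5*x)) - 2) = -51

Step 1. [3*((-3*(5*x)) - 2) = -51] leading coefficient 3: divide by 3 ⇒ div: (-3*(5*x)) - 2 = -17.
Step 2. [(-3*(5*x)) - 2 = -17] the outer -2 inverts by adding 2, so sub: -3*(5*x) = -15.
Step 3. [-3*(5*x) = -15] -3 out front; divide by -3 ⇒ div: 5*x = 5.
Step 4. [5*x = 5] divide by the outer 5. So div: x = 1.

Answer: x ∈ {1}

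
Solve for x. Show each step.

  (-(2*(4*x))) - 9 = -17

Step 1. [(-(2*(4*x))) - 9 = -17] -9 is outermost — add 9 both sides. So sub: -(2*(4*x)) = -8.
Step 2. [-(2*(4*x)) = -8] flip signs both sides ⇒ neg: 2*(4*x) = 8.
Step 3. [2*(4*x) = 8] leading coefficient 2: divide by 2, so div: 4*x = 4.
Step 4. [4*x = 4] divide by the outer 4. So div: x = 1.

Answer: x ∈ {1}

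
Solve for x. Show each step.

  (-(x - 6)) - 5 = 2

Step 1. [(-(x - 6)) - 5 = 2] -5 is outermost — add 5 both sides, so sub: -(x - 6) = 7.
Step 2. [-(x - 6) = 7] flip signs both sides. So neg: x - 6 = -7.
Step 3. [x - 6 = -7] peel the -6: add 6 from each side ⇒ sub: x = -1.

Answer: x ∈ {-1}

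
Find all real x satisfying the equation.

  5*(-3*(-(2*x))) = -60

Step 1. [5*(-3*(-(2*x))) = -60] 5·(inner) — divide through by 5 ⇒ div: -3*(-(2*x)) = -12.
Step 2. [-3*(-(2*x)) = -12] LHS = -3·(…); ÷-3 both sides, so div: -(2*x) = 4.
Step 3. [-(2*x) = 4] leading − — multiply by −1, so neg: 2*x = -4.
Step 4. [2*x = -4] 2 out front; divide by 2. So div: x = -2.

Answer: x ∈ {-2}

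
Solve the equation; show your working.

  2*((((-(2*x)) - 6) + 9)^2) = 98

Step 1. [2*((((-(2*x)) - 6) + 9)^2) = 98] LHS = 2·(…); ÷2 both sides. So div: (((-(2*x)) - 6) + 9)^2 = 49.
Step 2. [(((-(2*x)) - 6) + 9)^2 = 49] √ both sides: 49 ≥ 0 gives two branches, so sqrt: ((-(2*x)) - 6) + 9 = 7 or -7.
Step 3. [((-(2*x)) - 6) + 9 = 7 or -7] the outer +9 inverts by subtracting 9. So sub: (-(2*x)) - 6 = -2 or -16.
Step 4. [(-(2*x)) - 6 = -2 or -16] peel the -6: add 6 from each side ⇒ sub: -(2*x) = 4 or -10.
Step 5. [-(2*x) = 4 or -10] LHS negated; negate both sides, so neg: 2*x = -4 or 10.
Step 6. [2*x = -4 or 10] 2·(inner) — divide through by 2, so div: x = -2 or 5.

Answer: x ∈ {-2, 5}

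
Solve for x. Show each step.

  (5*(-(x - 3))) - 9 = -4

Step 1. [(5*(-(x - 3))) - 9 = -4] -9 is outermost — add 9 both sides. So sub: 5*(-(x - 3)) = 5.
Step 2. [5*(-(x - 3)) = 5] divide by the outer 5 ⇒ div: -(x - 3) = 1.
Step 3. [-(x - 3) = 1] flip signs both sides, so neg: x - 3 = -1.
Step 4. [x - 3 = -1] -3 is outermost — add 3 both sides, so sub: x = 2.

Answer: x ∈ {2}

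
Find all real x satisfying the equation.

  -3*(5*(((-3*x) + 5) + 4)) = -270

Step 1. [-3*(5*(((-3*x) + 5) + 4)) = -270] -3 out front; divide by -3, so div: 5*(((-3*x) + 5) + 4) = 90.
Step 2. [5*(((-3*x) + 5) + 4) = 90] LHS = 5·(…); ÷5 both sides, so div: ((-3*x) + 5) + 4 = 18.
Step 3. [((-3*x) + 5) + 4 = 18] 4 comes off first (subtract 4), so sub: (-3*x) + 5 = 14.
Step 4. [(-3*x) + 5 = 14] subtract 5: x sits inside (… + 5), so sub: -3*x = 9.
Step 5. [-3*x = 9] LHS = -3·(…); ÷-3 both sides. So div: x = -3.

Answer: x ∈ {-3}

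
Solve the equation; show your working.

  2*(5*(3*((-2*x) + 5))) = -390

Step 1. [2*(5*(3*((-2*x) + 5))) = -390] LHS = 2·(…); ÷2 both sides ⇒ div: 5*(3*((-2*x) + 5)) = -195.
Step 2. [5*(3*((-2*x) + 5)) = -195] 5 out front; divide by 5 ⇒ div: 3*((-2*x) + 5) = -39.
Step 3. [3*((-2*x) + 5) = -39] LHS = 3·(…); ÷3 both sides. So div: (-2*x) + 5 = -13.
Step 4. [(-2*x) + 5 = -13] subtract 5: x sits inside (… + 5). So sub: -2*x = -18.
Step 5. [-2*x = -18] divide by the outer -2. So div: x = 9.

Answer: x ∈ {9}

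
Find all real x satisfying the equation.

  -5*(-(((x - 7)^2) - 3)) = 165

Step 1. [-5*(-(((x - 7)^2) - 3)) = 165] LHS = -5·(…); ÷-5 both sides, so div: -(((x - 7)^2) - 3) = -33.
Step 2. [-(((x - 7)^2) - 3) = -33] leading − — multiply by −1 ⇒ neg: ((x - 7)^2) - 3 = 33.
Step 3. [((x - 7)^2) - 3 = 33] 3 comes off first (add 3) ⇒ sub: (x - 7)^2 = 36.
Step 4. [(x - 7)^2 = 36] LHS squared, RHS 36 ≥ 0: apply √ (±), so sqrt: x - 7 = 6 or -6.
Step 5. [x - 7 = 6 or -6] the outer -7 inverts by adding 7. So sub: x = 13 or 1.

Answer: x ∈ {1, 13}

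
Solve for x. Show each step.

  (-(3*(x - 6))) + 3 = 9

Step 1. [(-(3*(x - 6))) + 3 = 9] subtract 3: x sits inside (… + 3). So sub: -(3*(x - 6)) = 6.
Step 2. [-(3*(x - 6)) = 6] flip signs both sides. So neg: 3*(x - 6) = -6.
Step 3. [3*(x - 6) = -6] divide by the outer 3. So div: x - 6 = -2.
Step 4. [x - 6 = -2] the outer -6 inverts by adding 6 ⇒ sub: x = 4.

Answer: x ∈ {4}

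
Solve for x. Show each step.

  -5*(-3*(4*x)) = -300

Step 1. [-5*(-3*(4*x)) = -300] -5 out front; divide by -5, so div: -3*(4*x) = 60.
Step 2. [-3*(4*x) = 60] -3 out front; divide by -3 ⇒ div: 4*x = -20.
Step 3. [4*x = -20] divide by the outer 4. So div: x = -5.

Answer: x ∈ {-5}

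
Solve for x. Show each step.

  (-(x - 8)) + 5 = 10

Step 1. [(-(x - 8)) + 5 = 10] the outer +5 inverts by subtracting 5. So sub: -(x - 8) = 5.
Step 2. [-(x - 8) = 5] LHS negated; negate both sides, so neg: x - 8 = -5.
Step 3. [x - 8 = -5] 8 comes off first (add 8), so sub: x = 3.

Answer: x ∈ {3}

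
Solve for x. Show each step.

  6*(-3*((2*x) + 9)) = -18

Step 1. [6*(-3*((2*x) + 9)) = -18] 6 out front; divide by 6, so div: -3*((2*x) + 9) = -3.
Step 2. [-3*((2*x) + 9) = -3] LHS = -3·(…); ÷-3 both sides, so div: (2*x) + 9 = 1.
Step 3. [(2*x) + 9 = 1] +9 is outermost — subtract 9 both sides ⇒ sub: 2*x = -8.
Step 4. [2*x = -8] LHS = 2·(…); ÷2 both sides ⇒ div: x = -4.

Answer: x ∈ {-4}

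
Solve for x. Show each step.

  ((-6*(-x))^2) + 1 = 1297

Step 1. [((-6*(-x))^2) + 1 = 1297] subtract 1: x sits inside (… + 1) ⇒ sub: (-6*(-x))^2 = 1296.
Step 2. [(-6*(-x))^2 = 1296] 1296 ≥ 0, LHS is (·)² — take ±√, so sqrt: -6*(-x) = 36 or -36.
Step 3. [-6*(-x) = 36 or -36] LHS = -6·(…); ÷-6 both sides ⇒ div: -x = -6 or 6.
Step 4. [-x = -6 or 6] leading − — multiply by −1 ⇒ neg: x = 6 or -6.

Answer: x ∈ {-6, 6}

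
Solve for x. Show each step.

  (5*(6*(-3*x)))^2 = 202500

Step 1. [(5*(6*(-3*x)))^2 = 202500] √ both sides: 202500 ≥ 0 gives two branches, so sqrt: 5*(6*(-3*x)) = 450 or -450.
Step 2. [5*(6*(-3*x)) = 450 or -450] divide by the outer 5. So div: 6*(-3*x) = 90 or -90.
Step 3. [6*(-3*x) = 90 or -90] 6 out front; divide by 6, so div: -3*x = 15 or -15.
Step 4. [-3*x = 15 or -15] -3 out front; divide by -3, so div: x = -5 or 5.

Answer: x ∈ {-5, 5}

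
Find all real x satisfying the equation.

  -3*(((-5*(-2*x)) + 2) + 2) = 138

Step 1. [-3*(((-5*(-2*x)) + 2) + 2) = 138] LHS = -3·(…); ÷-3 both sides. So div: ((-5*(-2*x)) + 2) + 2 = -46.
Step 2. [((-5*(-2*x)) + 2) + 2 = -46] peel the +2: subtract 2 from each side ⇒ sub: (-5*(-2*x)) + 2 = -48.
Step 3. [(-5*(-2*x)) + 2 = -48] 2 comes off first (subtract 2) ⇒ sub: -5*(-2*x) = -50.
Step 4. [-5*(-2*x) = -50] leading coefficient -5: divide by -5 ⇒ div: -2*x = 10.
Step 5. [-2*x = 10] LHS = -2·(…); ÷-2 both sides. So div: x = -5.

Answer: x ∈ {-5}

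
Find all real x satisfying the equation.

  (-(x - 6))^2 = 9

Step 1. [(-(x - 6))^2 = 9] √ both sides: 9 ≥ 0 gives two branches, so sqrt: -(x - 6) = 3 or -3.
Step 2. [-(x - 6) = 3 or -3] leading − — multiply by −1, so neg: x - 6 = -3 or 3.
Step 3. [x - 6 = -3 or 3] -6 is outermost — add 6 both sides ⇒ sub: x = 3 or 9.

Answer: x ∈ {3, 9}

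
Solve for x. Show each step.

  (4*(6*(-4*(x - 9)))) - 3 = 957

Step 1. [(4*(6*(-4*(x - 9)))) - 3 = 957] -3 is outermost — add 3 both sides, so sub: 4*(6*(-4*(x - 9))) = 960.
Step 2. [4*(6*(-4*(x - 9))) = 960] leading coefficient 4: divide by 4, so div: 6*(-4*(x - 9)) = 240.
Step 3. [6*(-4*(x - 9)) = 240] leading coefficient 6: divide by 6. So div: -4*(x - 9) = 40.
Step 4. [-4*(x - 9) = 40] divide by the outer -4 ⇒ div: x - 9 = -10.
Step 5. [x - 9 = -10] peel the -9: add 9 from each side, so sub: x = -1.

Answer: x ∈ {-1}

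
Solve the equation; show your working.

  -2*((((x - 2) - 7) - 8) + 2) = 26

Step 1. [-2*((((x - 2) - 7) - 8) + 2) = 26] leading coefficient -2: divide by -2 ⇒ div: (((x - 2) - 7) - 8) + 2 = -13.
Step 2. [(((x - 2) - 7) - 8) + 2 = -13] 2 comes off first (subtract 2) ⇒ sub: ((x - 2) - 7) - 8 = -15.
Step 3. [((x - 2) - 7) - 8 = -15] peel the -8: add 8 from each side. So sub: (x - 2) - 7 = -7.
Step 4. [(x - 2) - 7 = -7] add 7: x sits inside (… - 7) ⇒ sub: x - 2 = 0.
Step 5. [x - 2 = 0] 2 comes off first (add 2), so sub: x = 2.

Answer: x ∈ {2}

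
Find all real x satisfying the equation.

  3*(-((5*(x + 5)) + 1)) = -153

Step 1. [3*(-((5*(x + 5)) + 1)) = -153] leading coefficient 3: divide by 3. So div: -((5*(x + 5)) + 1) = -51.
Step 2. [-((5*(x + 5)) + 1) = -51] leading − — multiply by −1, so neg: (5*(x + 5)) + 1 = 51.
Step 3. [(5*(x + 5)) + 1 = 51] the outer +1 inverts by subtracting 1 ⇒ sub: 5*(x + 5) = 50.
Step 4. [5*(x + 5) = 50] 5 out front; divide by 5, so div: x + 5 = 10.
Step 5. [x + 5 = 10] the outer +5 inverts by subtracting 5, so sub: x = 5.

Answer: x ∈ {5}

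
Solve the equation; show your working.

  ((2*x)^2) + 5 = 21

Step 1. [((2*x)^2) + 5 = 21] peel the +5: subtract 5 from each side. So sub: (2*x)^2 = 16.
Step 2. [(2*x)^2 = 16] √ both sides: 16 ≥ 0 gives two branches, so sqrt: 2*x = 4 or -4.
Step 3. [2*x = 4 or -4] 2 out front; divide by 2. So div: x = 2 or -2.

Answer: x ∈ {-2, 2}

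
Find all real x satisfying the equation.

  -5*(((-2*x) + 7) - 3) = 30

Step 1. [-5*(((-2*x) + 7) - 3) = 30] leading coefficient -5: divide by -5 ⇒ div: ((-2*x) + 7) - 3 = -6.
Step 2. [((-2*x) + 7) - 3 = -6] add 3: x sits inside (… - 3), so sub: (-2*x) + 7 = -3.
Step 3. [(-2*x) + 7 = -3] subtract 7: x sits inside (… + 7). So sub: -2*x = -10.
Step 4. [-2*x = -10] -2 out front; divide by -2, so div: x = 5.

Answer: x ∈ {5}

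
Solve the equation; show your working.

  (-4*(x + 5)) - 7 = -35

Step 1. [(-4*(x + 5)) - 7 = -35] add 7: x sits inside (… - 7), so sub: -4*(x + 5) = -28.
Step 2. [-4*(x + 5) = -28] -4 out front; divide by -4. So div: x + 5 = 7.
Step 3. [x + 5 = 7] subtract 5: x sits inside (… + 5) ⇒ sub: x = 2.

Answer: x ∈ {2}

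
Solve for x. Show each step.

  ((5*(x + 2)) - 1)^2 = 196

Step 1. [((5*(x + 2)) - 1)^2 = 196] √ both sides: 196 ≥ 0 gives two branches ⇒ sqrt: (5*(x + 2)) - 1 = 14 or -14.
Step 2. [(5*(x + 2)) - 1 = 14 or -14] peel the -1: add 1 from each side ⇒ sub: 5*(x + 2) = 15 or -13.
Step 3. [5*(x + 2) = 15 or -13] 5 out front; divide by 5. So div: x + 2 = 3 or -13/5.
Step 4. [x + 2 = 3 or -13/5] 2 comes off first (subtract 2) ⇒ sub: x = 1 or -23/5.

Answer: x ∈ {-23/5, 1}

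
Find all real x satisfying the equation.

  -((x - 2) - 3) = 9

Step 1. [-((x - 2) - 3) = 9] leading − — multiply by −1. So neg: (x - 2) - 3 = -9.
Step 2. [(x - 2) - 3 = -9] 3 comes off first (add 3). So sub: x - 2 = -6.
Step 3. [x - 2 = -6] add 2: x sits inside (… - 2). So sub: x = -4.

Answer: x ∈ {-4}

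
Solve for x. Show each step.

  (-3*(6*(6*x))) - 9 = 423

Step 1. [(-3*(6*(6*x))) - 9 = 423] add 9: x sits inside (… - 9) ⇒ sub: -3*(6*(6*x)) = 432.
Step 2. [-3*(6*(6*x)) = 432] -3·(inner) — divide through by -3. So div: 6*(6*x) = -144.
Step 3. [6*(6*x) = -144] divide by the outer 6. So div: 6*x = -24.
Step 4. [6*x = -24] divide by the outer 6. So div: x = -4.

Answer: x ∈ {-4}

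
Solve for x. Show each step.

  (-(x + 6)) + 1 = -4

Step 1. [(-(x + 6)) + 1 = -4] subtract 1: x sits inside (… + 1). So sub: -(x + 6) = -5.
Step 2. [-(x + 6) = -5] leading − — multiply by −1, so neg: x + 6 = 5.
Step 3. [x + 6 = 5] the outer +6 inverts by subtracting 6, so sub: x = -1.

Answer: x ∈ {-1}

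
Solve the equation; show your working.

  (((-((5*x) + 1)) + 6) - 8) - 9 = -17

Step 1. [(((-((5*x) + 1)) + 6) - 8) - 9 = -17] peel the -9: add 9 from each side ⇒ sub: ((-((5*x) + 1)) + 6) - 8 = -8.
Step 2. [((-((5*x) + 1)) + 6) - 8 = -8] 8 comes off first (add 8). So sub: (-((5*x) + 1)) + 6 = 0.
Step 3. [(-((5*x) + 1)) + 6 = 0] subtract 6: x sits inside (… + 6) ⇒ sub: -((5*x) + 1) = -6.
Step 4. [-((5*x) + 1) = -6] LHS negated; negate both sides ⇒ neg: (5*x) + 1 = 6.
Step 5. [(5*x) + 1 = 6] the outer +1 inverts by subtracting 1. So sub: 5*x = 5.
Step 6. [5*x = 5] divide by the outer 5, so div: x = 1.

Answer: x ∈ {1}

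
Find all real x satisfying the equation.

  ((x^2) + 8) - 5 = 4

Step 1. [((x^2) + 8) - 5 = 4] the outer -5 inverts by adding 5, so sub: (x^2) + 8 = 9.
Step 2. [(x^2) + 8 = 9] peel the +8: subtract 8 from each side ⇒ sub: x^2 = 1.
Step 3. [x^2 = 1] √ both sides: 1 ≥ 0 gives two branches, so sqrt: x = 1 or -1.

Answer: x ∈ {-1, 1}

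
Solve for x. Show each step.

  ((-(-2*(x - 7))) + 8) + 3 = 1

Step 1. [((-(-2*(x - 7))) + 8) + 3 = 1] peel the +3: subtract 3 from each side ⇒ sub: (-(-2*(x - 7))) + 8 = -2.
Step 2. [(-(-2*(x - 7))) + 8 = -2] 8 comes off first (subtract 8). So sub: -(-2*(x - 7)) = -10.
Step 3. [-(-2*(x - 7)) = -10] LHS negated; negate both sides ⇒ neg: -2*(x - 7) = 10.
Step 4. [-2*(x - 7) = 10] -2·(inner) — divide through by -2. So div: x - 7 = -5.
Step 5. [x - 7 = -5] add 7: x sits inside (… - 7), so sub: x = 2.

Answer: x ∈ {2}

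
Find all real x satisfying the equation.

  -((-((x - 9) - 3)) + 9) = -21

Step 1. [-((-((x - 9) - 3)) + 9) = -21] leading − — multiply by −1 ⇒ neg: (-((x - 9) - 3)) + 9 = 21.
Step 2. [(-((x - 9) - 3)) + 9 = 21] 9 comes off first (subtract 9), so sub: -((x - 9) - 3) = 12.
Step 3. [-((x - 9) - 3) = 12] flip signs both sides. So neg: (x - 9) - 3 = -12.
Step 4. [(x - 9) - 3 = -12] 3 comes off first (add 3). So sub: x - 9 = -9.
Step 5. [x - 9 = -9] the outer -9 inverts by adding 9, so sub: x = 0.

Answer: x ∈ {0}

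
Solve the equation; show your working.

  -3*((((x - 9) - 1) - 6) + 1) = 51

Step 1. [-3*((((x - 9) - 1) - 6) + 1) = 51] -3·(inner) — divide through by -3 ⇒ div: (((x - 9) - 1) - 6) + 1 = -17.
Step 2. [(((x - 9) - 1) - 6) + 1 = -17] subtract 1: x sits inside (… + 1), so sub: ((x - 9) - 1) - 6 = -18.
Step 3. [((x - 9) - 1) - 6 = -18] the outer -6 inverts by adding 6, so sub: (x - 9) - 1 = -12.
Step 4. [(x - 9) - 1 = -12] the outer -1 inverts by adding 1, so sub: x - 9 = -11.
Step 5. [x - 9 = -11] add 9: x sits inside (… - 9). So sub: x = -2.

Answer: x ∈ {-2}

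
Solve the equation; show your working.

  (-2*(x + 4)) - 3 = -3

Step 1. [(-2*(x + 4)) - 3 = -3] -3 is outermost — add 3 both sides. So sub: -2*(x + 4) = 0.
Step 2. [-2*(x + 4) = 0] -2·(inner) — divide through by -2 ⇒ div: x + 4 = 0.
Step 3. [x + 4 = 0] subtract 4: x sits inside (… + 4), so sub: x = -4.

Answer: x ∈ {-4}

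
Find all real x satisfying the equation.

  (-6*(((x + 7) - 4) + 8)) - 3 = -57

Step 1. [(-6*(((x + 7) - 4) + 8)) - 3 = -57] -3 is outermost — add 3 both sides ⇒ sub: -6*(((x + 7) - 4) + 8) = -54.
Step 2. [-6*(((x + 7) - 4) + 8) = -54] -6 out front; divide by -6 ⇒ div: ((x + 7) - 4) + 8 = 9.
Step 3. [((x + 7) - 4) + 8 = 9] peel the +8: subtract 8 from each side ⇒ sub: (x + 7) - 4 = 1.
Step 4. [(x + 7) - 4 = 1] peel the -4: add 4 from each side, so sub: x + 7 = 5.
Step 5. [x + 7 = 5] peel the +7: subtract 7 from each side. So sub: x = -2.

Answer: x ∈ {-2}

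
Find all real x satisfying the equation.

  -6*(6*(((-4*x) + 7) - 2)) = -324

Step 1. [-6*(6*(((-4*x) + 7) - 2)) = -324] -6 out front; divide by -6. So div: 6*(((-4*x) + 7) - 2) = 54.
Step 2. [6*(((-4*x) + 7) - 2) = 54] 6 out front; divide by 6. So div: ((-4*x) + 7) - 2 = 9.
Step 3. [((-4*x) + 7) - 2 = 9] -2 is outermost — add 2 both sides ⇒ sub: (-4*x) + 7 = 11.
Step 4. [(-4*x) + 7 = 11] the outer +7 inverts by subtracting 7, so sub: -4*x = 4.
Step 5. [-4*x = 4] divide by the outer -4, so div: x = -1.

Answer: x ∈ {-1}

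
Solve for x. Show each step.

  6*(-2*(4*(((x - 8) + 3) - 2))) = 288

Step 1. [6*(-2*(4*(((x - 8) + 3) - 2))) = 288] 6·(inner) — divide through by 6, so div: -2*(4*(((x - 8) + 3) - 2)) = 48.
Step 2. [-2*(4*(((x - 8) + 3) - 2)) = 48] -2·(inner) — divide through by -2, so div: 4*(((x - 8) + 3) - 2) = -24.
Step 3. [4*(((x - 8) + 3) - 2) = -24] 4 out front; divide by 4 ⇒ div: ((x - 8) + 3) - 2 = -6.
Step 4. [((x - 8) + 3) - 2 = -6] add 2: x sits inside (… - 2) ⇒ sub: (x - 8) + 3 = -4.
Step 5. [(x - 8) + 3 = -4] subtract 3: x sits inside (… + 3), so sub: x - 8 = -7.
Step 6. [x - 8 = -7] peel the -8: add 8 from each side, so sub: x = 1.

Answer: x ∈ {1}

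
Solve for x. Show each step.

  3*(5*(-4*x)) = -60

Step 1. [3*(5*(-4*x)) = -60] 3·(inner) — divide through by 3, so div: 5*(-4*x) = -20.
Step 2. [5*(-4*x) = -20] LHS = 5·(…); ÷5 both sides. So div: -4*x = -4.
Step 3. [-4*x = -4] LHS = -4·(…); ÷-4 both sides ⇒ div: x = 1.

Answer: x ∈ {1}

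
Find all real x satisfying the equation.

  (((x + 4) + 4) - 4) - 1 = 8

Step 1. [(((x + 4) + 4) - 4) - 1 = 8] peel the -1: add 1 from each side, so sub: ((x + 4) + 4) - 4 = 9.
Step 2. [((x + 4) + 4) - 4 = 9] peel the -4: add 4 from each side. So sub: (x + 4) + 4 = 13.
Step 3. [(x + 4) + 4 = 13] peel the +4: subtract 4 from each side, so sub: x + 4 = 9.
Step 4. [x + 4 = 9] the outer +4 inverts by subtracting 4. So sub: x = 5.

Answer: x ∈ {5}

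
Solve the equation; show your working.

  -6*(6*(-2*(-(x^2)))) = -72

Step 1. [-6*(6*(-2*(-(x^2)))) = -72] -6 out front; divide by -6. So div: 6*(-2*(-(x^2))) = 12.
Step 2. [6*(-2*(-(x^2))) = 12] LHS = 6·(…); ÷6 both sides. So div: -2*(-(x^2)) = 2.
Step 3. [-2*(-(x^2)) = 2] -2 out front; divide by -2, so div: -(x^2) = -1.
Step 4. [-(x^2) = -1] leading − — multiply by −1. So neg: x^2 = 1.
Step 5. [x^2 = 1] √ both sides: 1 ≥ 0 gives two branches, so sqrt: x = 1 or -1.

Answer: x ∈ {-1, 1}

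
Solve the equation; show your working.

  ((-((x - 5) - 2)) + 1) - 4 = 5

Step 1. [((-((x - 5) - 2)) + 1) - 4 = 5] the outer -4 inverts by adding 4. So sub: (-((x - 5) - 2)) + 1 = 9.
Step 2. [(-((x - 5) - 2)) + 1 = 9] subtract 1: x sits inside (… + 1), so sub: -((x - 5) - 2) = 8.
Step 3. [-((x - 5) - 2) = 8] LHS negated; negate both sides, so neg: (x - 5) - 2 = -8.
Step 4. [(x - 5) - 2 = -8] the outer -2 inverts by adding 2. So sub: x - 5 = -6.
Step 5. [x - 5 = -6] the outer -5 inverts by adding 5. So sub: x = -1.

Answer: x ∈ {-1}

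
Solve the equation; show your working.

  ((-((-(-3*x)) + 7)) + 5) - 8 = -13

Step 1. [((-((-(-3*x)) + 7)) + 5) - 8 = -13] -8 is outermost — add 8 both sides ⇒ sub: (-((-(-3*x)) + 7)) + 5 = -5.
Step 2. [(-((-(-3*x)) + 7)) + 5 = -5] subtract 5: x sits inside (… + 5). So sub: -((-(-3*x)) + 7) = -10.
Step 3. [-((-(-3*x)) + 7) = -10] leading − — multiply by −1. So neg: (-(-3*x)) + 7 = 10.
Step 4. [(-(-3*x)) + 7 = 10] subtract 7: x sits inside (… + 7), so sub: -(-3*x) = 3.
Step 5. [-(-3*x) = 3] flip signs both sides, so neg: -3*x = -3.
Step 6. [-3*x = -3] LHS = -3·(…); ÷-3 both sides, so div: x = 1.

Answer: x ∈ {1}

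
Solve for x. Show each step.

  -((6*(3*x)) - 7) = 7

Step 1. [-((6*(3*x)) - 7) = 7] leading − — multiply by −1. So neg: (6*(3*x)) - 7 = -7.
Step 2. [(6*(3*x)) - 7 = -7] peel the -7: add 7 from each side ⇒ sub: 6*(3*x) = 0.
Step 3. [6*(3*x) = 0] 6·(inner) — divide through by 6, so div: 3*x = 0.
Step 4. [3*x = 0] 3 out front; divide by 3, so div: x = 0.

Answer: x ∈ {0}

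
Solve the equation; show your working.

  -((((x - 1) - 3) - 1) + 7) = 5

Step 1. [-((((x - 1) - 3) - 1) + 7) = 5] LHS negated; negate both sides. So neg: (((x - 1) - 3) - 1) + 7 = -5.
Step 2. [(((x - 1) - 3) - 1) + 7 = -5] peel the +7: subtract 7 from each side, so sub: ((x - 1) - 3) - 1 = -12.
Step 3. [((x - 1) - 3) - 1 = -12] the outer -1 inverts by adding 1. So sub: (x - 1) - 3 = -11.
Step 4. [(x - 1) - 3 = -11] peel the -3: add 3 from each side, so sub: x - 1 = -8.
Step 5. [x - 1 = -8] the outer -1 inverts by adding 1 ⇒ sub: x = -7.

Answer: x ∈ {-7}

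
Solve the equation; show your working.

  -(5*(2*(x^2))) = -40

Step 1. [-(5*(2*(x^2))) = -40] leading − — multiply by −1, so neg: 5*(2*(x^2)) = 40.
Step 2. [5*(2*(x^2)) = 40] LHS = 5·(…); ÷5 both sides, so div: 2*(x^2) = 8.
Step 3. [2*(x^2) = 8] LHS = 2·(…); ÷2 both sides. So div: x^2 = 4.
Step 4. [x^2 = 4] √ both sides: 4 ≥ 0 gives two branches ⇒ sqrt: x = 2 or -2.

Answer: x ∈ {-2, 2}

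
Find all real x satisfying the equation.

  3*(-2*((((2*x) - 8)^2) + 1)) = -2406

Step 1. [3*(-2*((((2*x) - 8)^2) + 1)) = -2406] 3·(inner) — divide through by 3. So div: -2*((((2*x) - 8)^2) + 1) = -802.
Step 2. [-2*((((2*x) - 8)^2) + 1) = -802] -2·(inner) — divide through by -2, so div: (((2*x) - 8)^2) + 1 = 401.
Step 3. [(((2*x) - 8)^2) + 1 = 401] 1 comes off first (subtract 1) ⇒ sub: ((2*x) - 8)^2 = 400.
Step 4. [((2*x) - 8)^2 = 400] 400 ≥ 0, LHS is (·)² — take ±√ ⇒ sqrt: (2*x) - 8 = 20 or -20.
Step 5. [(2*x) - 8 = 20 or -20] 2 | LHS and 2 | 20 or -20: pull 2 out, so factor: x - 4 = 10 or -10.
Step 6. [x - 4 = 10 or -10] -4 is outermost — add 4 both sides. So sub: x = 14 or -6.

Answer: x ∈ {-6, 14}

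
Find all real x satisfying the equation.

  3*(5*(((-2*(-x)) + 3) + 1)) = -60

Step 1. [3*(5*(((-2*(-x)) + 3) + 1)) = -60] 3·(inner) — divide through by 3 ⇒ div: 5*(((-2*(-x)) + 3) + 1) = -20.
Step 2. [5*(((-2*(-x)) + 3) + 1) = -20] divide by the outer 5 ⇒ div: ((-2*(-x)) + 3) + 1 = -4.
Step 3. [((-2*(-x)) + 3) + 1 = -4] +1 is outermost — subtract 1 both sides ⇒ sub: (-2*(-x)) + 3 = -5.
Step 4. [(-2*(-x)) + 3 = -5] 3 comes off first (subtract 3). So sub: -2*(-x) = -8.
Step 5. [-2*(-x) = -8] LHS = -2·(…); ÷-2 both sides ⇒ div: -x = 4.
Step 6. [-x = 4] leading − — multiply by −1. So neg: x = -4.

Answer: x ∈ {-4}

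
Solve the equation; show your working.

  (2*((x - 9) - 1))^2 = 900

Step 1. [(2*((x - 9) - 1))^2 = 900] 900 ≥ 0, LHS is (·)² — take ±√. So sqrt: 2*((x - 9) - 1) = 30 or -30.
Step 2. [2*((x - 9) - 1) = 30 or -30] 2 out front; divide by 2, so div: (x - 9) - 1 = 15 or -15.
Step 3. [(x - 9) - 1 = 15 or -15] add 1: x sits inside (… - 1), so sub: x - 9 = 16 or -14.
Step 4. [x - 9 = 16 or -14] -9 is outermost — add 9 both sides. So sub: x = 25 or -5.

Answer: x ∈ {-5, 25}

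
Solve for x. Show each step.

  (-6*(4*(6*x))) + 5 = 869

Step 1. [(-6*(4*(6*x))) + 5 = 869] the outer +5 inverts by subtracting 5. So sub: -6*(4*(6*x)) = 864.
Step 2. [-6*(4*(6*x)) = 864] divide by the outer -6. So div: 4*(6*x) = -144.
Step 3. [4*(6*x) = -144] 4 out front; divide by 4. So div: 6*x = -36.
Step 4. [6*x = -36] leading coefficient 6: divide by 6, so div: x = -6.

Answer: x ∈ {-6}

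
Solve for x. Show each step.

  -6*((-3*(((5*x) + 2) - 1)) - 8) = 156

Step 1. [-6*((-3*(((5*x) + 2) - 1)) - 8) = 156] divide by the outer -6, so div: (-3*(((5*x) + 2) - 1)) - 8 = -26.
Step 2. [(-3*(((5*x) + 2) - 1)) - 8 = -26] -8 is outermost — add 8 both sides ⇒ sub: -3*(((5*x) + 2) - 1) = -18.
Step 3. [-3*(((5*x) + 2) - 1) = -18] -3·(inner) — divide through by -3. So div: ((5*x) + 2) - 1 = 6.
Step 4. [((5*x) + 2) - 1 = 6] 1 comes off first (add 1), so sub: (5*x) + 2 = 7.
Step 5. [(5*x) + 2 = 7] the outer +2 inverts by subtracting 2, so sub: 5*x = 5.
Step 6. [5*x = 5] divide by the outer 5 ⇒ div: x = 1.

Answer: x ∈ {1}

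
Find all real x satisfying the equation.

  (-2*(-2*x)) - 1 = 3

Step 1. [(-2*(-2*x)) - 1 = 3] peel the -1: add 1 from each side ⇒ sub: -2*(-2*x) = 4.
Step 2. [-2*(-2*x) = 4] LHS = -2·(…); ÷-2 both sides. So div: -2*x = -2.
Step 3. [-2*x = -2] divide by the outer -2, so div: x = 1.

Answer: x ∈ {1}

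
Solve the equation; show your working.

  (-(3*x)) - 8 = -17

Step 1. [(-(3*x)) - 8 = -17] add 8: x sits inside (… - 8) ⇒ sub: -(3*x) = -9.
Step 2. [-(3*x) = -9] LHS negated; negate both sides ⇒ neg: 3*x = 9.
Step 3. [3*x = 9] leading coefficient 3: divide by 3. So div: x = 3.

Answer: x ∈ {3}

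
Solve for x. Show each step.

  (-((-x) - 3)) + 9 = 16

Step 1. [(-((-x) - 3)) + 9 = 16] peel the +9: subtract 9 from each side. So sub: -((-x) - 3) = 7.
Step 2. [-((-x) - 3) = 7] leading − — multiply by −1. So neg: (-x) - 3 = -7.
Step 3. [(-x) - 3 = -7] peel the -3: add 3 from each side ⇒ sub: -x = -4.
Step 4. [-x = -4] flip signs both sides ⇒ neg: x = 4.

Answer: x ∈ {4}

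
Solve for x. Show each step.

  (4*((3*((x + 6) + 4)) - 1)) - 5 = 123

Step 1. [(4*((3*((x + 6) + 4)) - 1)) - 5 = 123] -5 is outermost — add 5 both sides. So sub: 4*((3*((x + 6) + 4)) - 1) = 128.
Step 2. [4*((3*((x + 6) + 4)) - 1) = 128] 4 out front; divide by 4 ⇒ div: (3*((x + 6) + 4)) - 1 = 32.
Step 3. [(3*((x + 6) + 4)) - 1 = 32] peel the -1: add 1 from each side. So sub: 3*((x + 6) + 4) = 33.
Step 4. [3*((x + 6) + 4) = 33] leading coefficient 3: divide by 3 ⇒ div: (x + 6) + 4 = 11.
Step 5. [(x + 6) + 4 = 11] 4 comes off first (subtract 4) ⇒ sub: x + 6 = 7.
Step 6. [x + 6 = 7] peel the +6: subtract 6 from each side, so sub: x = 1.

Answer: x ∈ {1}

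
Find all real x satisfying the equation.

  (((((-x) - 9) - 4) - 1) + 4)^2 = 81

Step 1. [(((((-x) - 9) - 4) - 1) + 4)^2 = 81] √ both sides: 81 ≥ 0 gives two branches. So sqrt: ((((-x) - 9) - 4) - 1) + 4 = 9 or -9.
Step 2. [((((-x) - 9) - 4) - 1) + 4 = 9 or -9] 4 comes off first (subtract 4), so sub: (((-x) - 9) - 4) - 1 = 5 or -13.
Step 3. [(((-x) - 9) - 4) - 1 = 5 or -13] add 1: x sits inside (… - 1). So sub: ((-x) - 9) - 4 = 6 or -12.
Step 4. [((-x) - 9) - 4 = 6 or -12] the outer -4 inverts by adding 4 ⇒ sub: (-x) - 9 = 10 or -8.
Step 5. [(-x) - 9 = 10 or -8] add 9: x sits inside (… - 9) ⇒ sub: -x = 19 or 1.
Step 6. [-x = 19 or 1] leading − — multiply by −1. So neg: x = -19 or -1.

Answer: x ∈ {-19, -1}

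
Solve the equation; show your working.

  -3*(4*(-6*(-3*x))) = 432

Step 1. [-3*(4*(-6*(-3*x))) = 432] -3 out front; divide by -3 ⇒ div: 4*(-6*(-3*x)) = -144.
Step 2. [4*(-6*(-3*x)) = -144] 4·(inner) — divide through by 4, so div: -6*(-3*x) = -36.
Step 3. [-6*(-3*x) = -36] divide by the outer -6, so div: -3*x = 6.
Step 4. [-3*x = 6] divide by the outer -3, so div: x = -2.

Answer: x ∈ {-2}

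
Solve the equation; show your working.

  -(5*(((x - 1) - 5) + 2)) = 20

Step 1. [-(5*(((x - 1) - 5) + 2)) = 20] LHS negated; negate both sides ⇒ neg: 5*(((x - 1) - 5) + 2) = -20.
Step 2. [5*(((x - 1) - 5) + 2) = -20] LHS = 5·(…); ÷5 both sides ⇒ div: ((x - 1) - 5) + 2 = -4.
Step 3. [((x - 1) - 5) + 2 = -4] 2 comes off first (subtract 2), so sub: (x - 1) - 5 = -6.
Step 4. [(x - 1) - 5 = -6] -5 is outermost — add 5 both sides. So sub: x - 1 = -1.
Step 5. [x - 1 = -1] the outer -1 inverts by adding 1, so sub: x = 0.

Answer: x ∈ {0}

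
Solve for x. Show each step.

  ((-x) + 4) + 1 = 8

Step 1. [((-x) + 4) + 1 = 8] 1 comes off first (subtract 1) ⇒ sub: (-x) + 4 = 7.
Step 2. [(-x) + 4 = 7] peel the +4: subtract 4 from each side ⇒ sub: -x = 3.
Step 3. [-x = 3] flip signs both sides, so neg: x = -3.

Answer: x ∈ {-3}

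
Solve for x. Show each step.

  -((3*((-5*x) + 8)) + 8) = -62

Step 1. [-((3*((-5*x) + 8)) + 8) = -62] LHS negated; negate both sides. So neg: (3*((-5*x) + 8)) + 8 = 62.
Step 2. [(3*((-5*x) + 8)) + 8 = 62] +8 is outermost — subtract 8 both sides ⇒ sub: 3*((-5*x) + 8) = 54.
Step 3. [3*((-5*x) + 8) = 54] 3 out front; divide by 3, so div: (-5*x) + 8 = 18.
Step 4. [(-5*x) + 8 = 18] 8 comes off first (subtract 8), so sub: -5*x = 10.
Step 5. [-5*x = 10] -5 out front; divide by -5. So div: x = -2.

Answer: x ∈ {-2}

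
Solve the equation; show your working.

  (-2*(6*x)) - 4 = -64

Step 1. [(-2*(6*x)) - 4 = -64] the outer -4 inverts by adding 4. So sub: -2*(6*x) = -60.
Step 2. [-2*(6*x) = -60] LHS = -2·(…); ÷-2 both sides, so div: 6*x = 30.
Step 3. [6*x = 30] 6·(inner) — divide through by 6, so div: x = 5.

Answer: x ∈ {5}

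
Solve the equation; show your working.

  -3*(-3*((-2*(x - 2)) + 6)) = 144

Step 1. [-3*(-3*((-2*(x - 2)) + 6)) = 144] leading coefficient -3: divide by -3, so div: -3*((-2*(x - 2)) + 6) = -48.
Step 2. [-3*((-2*(x - 2)) + 6) = -48] -3·(inner) — divide through by -3. So div: (-2*(x - 2)) + 6 = 16.
Step 3. [(-2*(x - 2)) + 6 = 16] common factor -2 (LHS and 16) — divide through ⇒ factor: (x - 2) - 3 = -8.
Step 4. [(x - 2) - 3 = -8] the outer -3 inverts by adding 3. So sub: x - 2 = -5.
Step 5. [x - 2 = -5] -2 is outermost — add 2 both sides ⇒ sub: x = -3.

Answer: x ∈ {-3}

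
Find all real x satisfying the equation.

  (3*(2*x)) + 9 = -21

Step 1. [(3*(2*x)) + 9 = -21] subtract 9: x sits inside (… + 9), so sub: 3*(2*x) = -30.
Step 2. [3*(2*x) = -30] divide by the outer 3 ⇒ div: 2*x = -10.
Step 3. [2*x = -10] 2·(inner) — divide through by 2. So div: x = -5.

Answer: x ∈ {-5}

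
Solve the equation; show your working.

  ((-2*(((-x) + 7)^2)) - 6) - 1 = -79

Step 1. [((-2*(((-x) + 7)^2)) - 6) - 1 = -79] -1 is outermost — add 1 both sides. So sub: (-2*(((-x) + 7)^2)) - 6 = -78.
Step 2. [(-2*(((-x) + 7)^2)) - 6 = -78] -2 | LHS and -2 | -78: pull -2 out. So factor: (((-x) + 7)^2) + 3 = 39.
Step 3. [(((-x) + 7)^2) + 3 = 39] peel the +3: subtract 3 from each side, so sub: ((-x) + 7)^2 = 36.
Step 4. [((-x) + 7)^2 = 36] LHS squared, RHS 36 ≥ 0: apply √ (±). So sqrt: (-x) + 7 = 6 or -6.
Step 5. [(-x) + 7 = 6 or -6] peel the +7: subtract 7 from each side, so sub: -x = -1 or -13.
Step 6. [-x = -1 or -13] LHS negated; negate both sides ⇒ neg: x = 1 or 13.

Answer: x ∈ {1, 13}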